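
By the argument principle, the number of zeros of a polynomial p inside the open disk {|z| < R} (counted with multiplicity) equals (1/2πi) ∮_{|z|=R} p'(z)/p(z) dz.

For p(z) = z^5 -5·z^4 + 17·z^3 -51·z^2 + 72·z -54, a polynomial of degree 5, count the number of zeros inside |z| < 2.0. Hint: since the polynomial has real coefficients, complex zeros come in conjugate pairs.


The zeros of p are: (0 + 3i), (0 - 3i), 3, (1 + 1i), (1 - 1i).
Their magnitudes are: 3, 3, 3, 1.414, 1.414.
Zeros with |z| < R = 2.0: (1 + 1i), (1 - 1i).
Count = 2.
By the argument principle, (1/2πi) ∮_{|z|=R} p'(z)/p(z) dz equals exactly this count.

Number of zeros inside |z| < 2.0: 2.


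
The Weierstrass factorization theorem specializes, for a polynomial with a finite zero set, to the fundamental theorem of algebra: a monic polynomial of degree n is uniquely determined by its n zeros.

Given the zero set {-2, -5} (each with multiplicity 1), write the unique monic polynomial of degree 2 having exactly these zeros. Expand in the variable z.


The polynomial is p(z) = ∏_{α ∈ S} (z − α), where S = {-2, -5}.
Expanding the product yields: p(z) = z^2 + 7·z + 10.
The resulting polynomial has degree 2 and real coefficients as required.

p(z) = z^2 + 7·z + 10.


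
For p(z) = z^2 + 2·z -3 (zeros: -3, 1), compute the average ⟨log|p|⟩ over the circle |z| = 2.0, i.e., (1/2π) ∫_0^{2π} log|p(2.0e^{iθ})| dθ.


Zeros: -3, 1; r = 2.0.
Inside |z| < r: 1. Outside (|z| ≥ r): -3.
p(0) = -3, so log|p(0)| = log(3) = 1.0986.
Apply Jensen: I(r) = log|p(0)| + Σ_k log(r/|z_k|), summed over zeros inside |z| < r.
  log(r/|z_k|) for z_k = 1: log(2.0/1) = 0.6931
  Outside zeros (-3) contribute nothing to the Jensen sum.
Sum over inside zeros: 0.6931.
I(r) = log|p(0)| + (inside sum) = 1.0986 + 0.6931 = 1.7918.
Note: since some zeros are outside |z| ≤ r, the simplified n·log(r) form does NOT apply — only the inside zeros contribute.

I(r) ≈ 1.7918.


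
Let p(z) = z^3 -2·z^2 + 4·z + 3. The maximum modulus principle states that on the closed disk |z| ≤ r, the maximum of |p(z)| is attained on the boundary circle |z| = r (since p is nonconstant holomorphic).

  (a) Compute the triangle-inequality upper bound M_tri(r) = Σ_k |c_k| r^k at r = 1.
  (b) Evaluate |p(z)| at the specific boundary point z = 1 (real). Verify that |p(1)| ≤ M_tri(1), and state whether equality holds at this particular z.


Coefficients: c_0 = 3, c_1 = 4, c_2 = -2, c_3 = 1. Radius r = 1.
Part (a). Triangle bound: M_tri(r) = Σ_k |c_k| r^k
  = |3|·1^0 + |4|·1^1 + |-2|·1^2 + |1|·1^3
  = 3 + 4 + 2 + 1 = 10.
This bounds M(r) := max_{|z|=r} |p(z)| from above; equality holds iff all terms c_k z^k can be made to align in phase at a single z on |z|=r.
Part (b). At z = 1 (real, on the circle |z| = r):
  p(1) = (3)·1^0 + (4)·1^1 + (-2)·1^2 + (1)·1^3 = 6.
  |p(1)| = 6.
Check: |p(1)| = 6 ≤ 10 = M_tri(1). ✓ Equality does not hold at z = 1 (the coefficients have mixed signs, so the terms do not all align in phase there).

M_tri(1) = 10; |p(1)| = 6; equality at z=1: no.


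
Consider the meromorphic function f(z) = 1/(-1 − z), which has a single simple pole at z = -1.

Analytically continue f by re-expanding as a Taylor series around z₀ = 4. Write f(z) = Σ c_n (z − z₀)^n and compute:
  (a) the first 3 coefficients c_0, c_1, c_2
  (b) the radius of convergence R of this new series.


Let w = z − z₀, so z = z₀ + w.
Then -1 − z = -1 − (z₀ + w) = (-1 − z₀) − w = -5 − w.
f(z) = 1/(-5 − w) = (1/(-5)) · 1/(1 − w/(-5)) = Σ_{n≥0} w^n / (-5)^(n+1).
So c_n = 1/(-5)^(n+1):
  c_0 = 1/(-5)^1 = -1/5.
  c_1 = 1/(-5)^2 = 1/25.
  c_2 = 1/(-5)^3 = -1/125.
The series is valid for |w/d| < 1, i.e. |z − z₀| < |d|.
Radius of convergence: R = |-1 − z₀| = |-5| = 5 (distance from z₀ to the singularity z = -1).

c_0 = -1/5, c_1 = 1/25, c_2 = -1/125; R = 5.


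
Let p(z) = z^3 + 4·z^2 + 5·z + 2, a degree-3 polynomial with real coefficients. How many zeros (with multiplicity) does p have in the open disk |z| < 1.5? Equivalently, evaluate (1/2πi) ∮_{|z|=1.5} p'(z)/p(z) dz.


The zeros of p are: -1, -2, -1.
Their magnitudes are: 1, 2, 1.
Zeros with |z| < R = 1.5: -1, -1.
Count = 2.
By the argument principle, (1/2πi) ∮_{|z|=R} p'(z)/p(z) dz equals exactly this count.

Number of zeros inside |z| < 1.5: 2.


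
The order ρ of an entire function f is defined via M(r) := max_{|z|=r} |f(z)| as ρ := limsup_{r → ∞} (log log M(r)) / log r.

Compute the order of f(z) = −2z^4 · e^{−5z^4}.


M(r) = max_{|z|=r} |-2|·|z|^4·|e^{−5z^4}| = 2·r^4 · e^{5r^4} (the factors attain their maxima compatibly on |z|=r). Then log M(r) = log 2 + 4·log r + 5r^4, dominated by the last term, so log log M(r) ~ 4·log r. The polynomial factor -2z^4 contributes only a log r term and does not affect the order. ρ = 4.
Therefore ρ = 4.

Order ρ = 4.


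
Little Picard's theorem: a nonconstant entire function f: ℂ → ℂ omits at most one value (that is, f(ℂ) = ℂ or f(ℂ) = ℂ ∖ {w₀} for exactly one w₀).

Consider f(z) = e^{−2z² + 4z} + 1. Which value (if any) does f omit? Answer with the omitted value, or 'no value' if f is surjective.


Little Picard bounds the complement of f(ℂ) to at most one point.
The exponent g(z) = −2z² + 4z is a nonconstant polynomial, hence surjective onto ℂ. So e^{g(z)} takes every value in {e^w : w ∈ ℂ} = ℂ ∖ {0}. Adding 1 shifts the range to ℂ ∖ {1}. f omits exactly 1.

Omitted value: 1.


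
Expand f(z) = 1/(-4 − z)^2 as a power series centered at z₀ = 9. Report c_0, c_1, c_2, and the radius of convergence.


Let w = z − z₀, so z = z₀ + w.
Then -4 − z = -4 − (z₀ + w) = (-4 − z₀) − w = -13 − w.
f(z) = 1/(-13 − w)^2 = (1/(-13)^2) · (1 − w/(-13))^{−2}.
By the binomial series (1−u)^{−2} = Σ_{n≥0} C(n+1, 1) u^n for |u|<1, with u = w/(-13):
  c_n = C(n+1, 1) / (-13)^(n+2).
  c_0 = 1/(-13)^2 = 1/169.
  c_1 = 2/(-13)^3 = -2/2197.
  c_2 = 3/(-13)^4 = 3/28561.
The series is valid for |w/d| < 1, i.e. |z − z₀| < |d|.
Radius of convergence: R = |-4 − z₀| = |-13| = 13 (distance from z₀ to the singularity z = -4).

c_0 = 1/169, c_1 = -2/2197, c_2 = 3/28561; R = 13.


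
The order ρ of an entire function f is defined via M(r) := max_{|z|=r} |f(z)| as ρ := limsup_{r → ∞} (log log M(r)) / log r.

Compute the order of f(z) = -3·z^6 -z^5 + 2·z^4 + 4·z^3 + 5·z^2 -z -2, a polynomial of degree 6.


|f(z)| ≤ Σ|c_k|·r^k = O(r^6) as r → ∞. Polynomial growth is O(e^{r^ε}) for every ε > 0 (since r^6/e^{r^ε} → 0), so ρ ≤ ε for all ε > 0, i.e. ρ = 0. Every nonconstant polynomial has order 0.
Therefore ρ = 0.

Order ρ = 0.


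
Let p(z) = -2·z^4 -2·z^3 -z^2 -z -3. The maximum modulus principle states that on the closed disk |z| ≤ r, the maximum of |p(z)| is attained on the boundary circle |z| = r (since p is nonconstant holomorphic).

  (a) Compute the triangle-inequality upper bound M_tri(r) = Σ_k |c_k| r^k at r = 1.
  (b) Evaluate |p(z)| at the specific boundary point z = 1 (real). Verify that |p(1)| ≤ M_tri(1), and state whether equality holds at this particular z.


Coefficients: c_0 = -3, c_1 = -1, c_2 = -1, c_3 = -2, c_4 = -2. Radius r = 1.
Part (a). Triangle bound: M_tri(r) = Σ_k |c_k| r^k
  = |-3|·1^0 + |-1|·1^1 + |-1|·1^2 + |-2|·1^3 + |-2|·1^4
  = 3 + 1 + 1 + 2 + 2 = 9.
This bounds M(r) := max_{|z|=r} |p(z)| from above; equality holds iff all terms c_k z^k can be made to align in phase at a single z on |z|=r.
Part (b). At z = 1 (real, on the circle |z| = r):
  p(1) = (-3)·1^0 + (-1)·1^1 + (-1)·1^2 + (-2)·1^3 + (-2)·1^4 = -9.
  |p(1)| = 9.
Since all nonzero coefficients share the same sign, |p(1)| = 9 = M_tri(1); the triangle bound is attained at z = 1, so in fact M(r) = 9.

M_tri(1) = 9; |p(1)| = 9; equality at z=1: yes.


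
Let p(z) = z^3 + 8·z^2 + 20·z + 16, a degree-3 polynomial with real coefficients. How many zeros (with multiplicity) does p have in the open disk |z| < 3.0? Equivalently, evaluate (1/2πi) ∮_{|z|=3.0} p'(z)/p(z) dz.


The zeros of p are: -2, -4, -2.
Their magnitudes are: 2, 4, 2.
Zeros with |z| < R = 3.0: -2, -2.
Count = 2.
By the argument principle, (1/2πi) ∮_{|z|=R} p'(z)/p(z) dz equals exactly this count.

Number of zeros inside |z| < 3.0: 2.


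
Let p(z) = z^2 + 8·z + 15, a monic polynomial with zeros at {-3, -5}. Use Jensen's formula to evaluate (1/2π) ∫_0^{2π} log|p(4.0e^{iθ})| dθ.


Zeros: -5, -3; r = 4.0.
Inside |z| < r: -3. Outside (|z| ≥ r): -5.
p(0) = 15, so log|p(0)| = log(15) = 2.7081.
Apply Jensen: I(r) = log|p(0)| + Σ_k log(r/|z_k|), summed over zeros inside |z| < r.
  log(r/|z_k|) for z_k = -3: log(4.0/3) = 0.2877
  Outside zeros (-5) contribute nothing to the Jensen sum.
Sum over inside zeros: 0.2877.
I(r) = log|p(0)| + (inside sum) = 2.7081 + 0.2877 = 2.9957.
Note: since some zeros are outside |z| ≤ r, the simplified n·log(r) form does NOT apply — only the inside zeros contribute.

I(r) ≈ 2.9957.


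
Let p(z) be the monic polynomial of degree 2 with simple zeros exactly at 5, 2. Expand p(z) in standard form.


The polynomial is p(z) = ∏_{α ∈ S} (z − α), where S = {5, 2}.
Expanding the product yields: p(z) = z^2 -7·z + 10.
The resulting polynomial has degree 2 and real coefficients as required.

p(z) = z^2 -7·z + 10.


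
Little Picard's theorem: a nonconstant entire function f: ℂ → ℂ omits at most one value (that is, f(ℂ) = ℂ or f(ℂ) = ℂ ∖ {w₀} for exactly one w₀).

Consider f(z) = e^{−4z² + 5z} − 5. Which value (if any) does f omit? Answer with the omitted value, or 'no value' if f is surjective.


Little Picard bounds the complement of f(ℂ) to at most one point.
The exponent g(z) = −4z² + 5z is a nonconstant polynomial, hence surjective onto ℂ. So e^{g(z)} takes every value in {e^w : w ∈ ℂ} = ℂ ∖ {0}. Adding -5 shifts the range to ℂ ∖ {-5}. f omits exactly -5.

Omitted value: -5.


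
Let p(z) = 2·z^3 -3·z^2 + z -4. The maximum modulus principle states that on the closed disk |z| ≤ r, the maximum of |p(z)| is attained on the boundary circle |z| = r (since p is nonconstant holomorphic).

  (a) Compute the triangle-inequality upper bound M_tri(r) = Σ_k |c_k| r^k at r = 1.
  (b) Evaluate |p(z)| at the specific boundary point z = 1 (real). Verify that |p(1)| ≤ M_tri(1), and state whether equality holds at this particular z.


Coefficients: c_0 = -4, c_1 = 1, c_2 = -3, c_3 = 2. Radius r = 1.
Part (a). Triangle bound: M_tri(r) = Σ_k |c_k| r^k
  = |-4|·1^0 + |1|·1^1 + |-3|·1^2 + |2|·1^3
  = 4 + 1 + 3 + 2 = 10.
This bounds M(r) := max_{|z|=r} |p(z)| from above; equality holds iff all terms c_k z^k can be made to align in phase at a single z on |z|=r.
Part (b). At z = 1 (real, on the circle |z| = r):
  p(1) = (-4)·1^0 + (1)·1^1 + (-3)·1^2 + (2)·1^3 = -4.
  |p(1)| = 4.
Check: |p(1)| = 4 ≤ 10 = M_tri(1). ✓ Equality does not hold at z = 1 (the coefficients have mixed signs, so the terms do not all align in phase there).

M_tri(1) = 10; |p(1)| = 4; equality at z=1: no.


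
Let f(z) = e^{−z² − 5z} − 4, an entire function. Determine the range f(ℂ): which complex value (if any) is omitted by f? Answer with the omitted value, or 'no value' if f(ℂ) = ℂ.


Little Picard bounds the complement of f(ℂ) to at most one point.
The exponent g(z) = −z² − 5z is a nonconstant polynomial, hence surjective onto ℂ. So e^{g(z)} takes every value in {e^w : w ∈ ℂ} = ℂ ∖ {0}. Adding -4 shifts the range to ℂ ∖ {-4}. f omits exactly -4.

Omitted value: -4.


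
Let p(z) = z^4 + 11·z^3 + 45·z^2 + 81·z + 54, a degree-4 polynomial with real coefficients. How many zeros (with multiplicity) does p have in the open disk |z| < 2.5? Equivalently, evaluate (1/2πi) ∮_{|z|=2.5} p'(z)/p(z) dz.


The zeros of p are: -3, -2, -3, -3.
Their magnitudes are: 3, 2, 3, 3.
Zeros with |z| < R = 2.5: -2.
Count = 1.
By the argument principle, (1/2πi) ∮_{|z|=R} p'(z)/p(z) dz equals exactly this count.

Number of zeros inside |z| < 2.5: 1.


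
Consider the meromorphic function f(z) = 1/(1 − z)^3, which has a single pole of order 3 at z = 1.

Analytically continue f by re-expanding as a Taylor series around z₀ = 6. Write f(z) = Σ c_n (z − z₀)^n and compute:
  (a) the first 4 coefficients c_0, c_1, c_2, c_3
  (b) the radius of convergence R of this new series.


Let w = z − z₀, so z = z₀ + w.
Then 1 − z = 1 − (z₀ + w) = (1 − z₀) − w = -5 − w.
f(z) = 1/(-5 − w)^3 = (1/(-5)^3) · (1 − w/(-5))^{−3}.
By the binomial series (1−u)^{−3} = Σ_{n≥0} C(n+2, 2) u^n for |u|<1, with u = w/(-5):
  c_n = C(n+2, 2) / (-5)^(n+3).
  c_0 = 1/(-5)^3 = -1/125.
  c_1 = 3/(-5)^4 = 3/625.
  c_2 = 6/(-5)^5 = -6/3125.
  c_3 = 10/(-5)^6 = 2/3125.
The series is valid for |w/d| < 1, i.e. |z − z₀| < |d|.
Radius of convergence: R = |1 − z₀| = |-5| = 5 (distance from z₀ to the singularity z = 1).

c_0 = -1/125, c_1 = 3/625, c_2 = -6/3125, c_3 = 2/3125; R = 5.


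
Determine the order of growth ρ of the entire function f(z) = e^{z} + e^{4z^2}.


Each summand is entire of order 1 and 2 respectively (as in the single-exponential case). The order of a sum is at most the max of the orders, so ρ ≤ 2. For the lower bound: on |z|=r choose arg z so that 4z^2 is real positive; then |e^{4z^2}| = e^{4r^2} while |e^{1z}| ≤ e^{1r^1} = o(e^{4r^2}). So |f| ≥ e^{4r^2}(1 − o(1)) and ρ ≥ 2. Hence ρ = max(1, 2) = 2.
Therefore ρ = 2.

Order ρ = 2.


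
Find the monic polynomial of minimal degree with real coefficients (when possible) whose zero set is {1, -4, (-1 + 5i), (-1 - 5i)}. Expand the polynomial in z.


The polynomial is p(z) = ∏_{α ∈ S} (z − α), where S = {1, -4, (-1 + 5i), (-1 - 5i)}.
Expanding the product yields: p(z) = z^4 + 5·z^3 + 28·z^2 + 70·z -104.
Note conjugate pairs combine to real quadratics: (z − (-1+5i))(z − (-1−5i)) = z² + 2z + 26.
The resulting polynomial has degree 4 and real coefficients as required.

p(z) = z^4 + 5·z^3 + 28·z^2 + 70·z -104.


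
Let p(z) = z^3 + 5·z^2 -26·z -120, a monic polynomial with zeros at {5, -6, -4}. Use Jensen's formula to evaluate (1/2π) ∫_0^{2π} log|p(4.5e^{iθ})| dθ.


Zeros: -6, -4, 5; r = 4.5.
Inside |z| < r: -4. Outside (|z| ≥ r): -6, 5.
p(0) = -120, so log|p(0)| = log(120) = 4.7875.
Apply Jensen: I(r) = log|p(0)| + Σ_k log(r/|z_k|), summed over zeros inside |z| < r.
  log(r/|z_k|) for z_k = -4: log(4.5/4) = 0.1178
  Outside zeros (-6, 5) contribute nothing to the Jensen sum.
Sum over inside zeros: 0.1178.
I(r) = log|p(0)| + (inside sum) = 4.7875 + 0.1178 = 4.9053.
Note: since some zeros are outside |z| ≤ r, the simplified n·log(r) form does NOT apply — only the inside zeros contribute.

I(r) ≈ 4.9053.


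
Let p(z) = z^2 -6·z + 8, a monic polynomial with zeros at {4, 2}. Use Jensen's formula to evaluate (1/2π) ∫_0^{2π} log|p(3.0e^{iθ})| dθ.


Zeros: 2, 4; r = 3.0.
Inside |z| < r: 2. Outside (|z| ≥ r): 4.
p(0) = 8, so log|p(0)| = log(8) = 2.0794.
Apply Jensen: I(r) = log|p(0)| + Σ_k log(r/|z_k|), summed over zeros inside |z| < r.
  log(r/|z_k|) for z_k = 2: log(3.0/2) = 0.4055
  Outside zeros (4) contribute nothing to the Jensen sum.
Sum over inside zeros: 0.4055.
I(r) = log|p(0)| + (inside sum) = 2.0794 + 0.4055 = 2.4849.
Note: since some zeros are outside |z| ≤ r, the simplified n·log(r) form does NOT apply — only the inside zeros contribute.

I(r) ≈ 2.4849.


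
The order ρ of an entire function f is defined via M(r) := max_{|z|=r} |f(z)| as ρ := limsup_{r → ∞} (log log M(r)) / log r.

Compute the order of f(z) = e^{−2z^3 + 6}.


|e^{−2z^3 + 6}| = e^{Re(-2·z^3) + 6} ≤ e^{2|z|^3 + 6} = e^{2r^3 + 6} on |z| = r, so ρ ≤ 3. Choosing z on |z|=r so that -2·z^3 is real positive (always possible by picking arg z appropriately) gives |f(z)| = e^{2r^3 + 6}, matching the bound. The additive constant 6 does not affect log log M(r) ~ 3·log r. Hence ρ = 3.
Therefore ρ = 3.

Order ρ = 3.


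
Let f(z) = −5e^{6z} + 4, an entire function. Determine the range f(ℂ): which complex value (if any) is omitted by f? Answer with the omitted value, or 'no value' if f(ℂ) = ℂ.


Little Picard bounds the complement of f(ℂ) to at most one point.
e^{6z} is never zero on ℂ, so -5·e^{6z} takes every value in ℂ ∖ {0}. Adding 4 shifts the range to ℂ ∖ {4}. Thus f omits exactly the value 4.

Omitted value: 4.


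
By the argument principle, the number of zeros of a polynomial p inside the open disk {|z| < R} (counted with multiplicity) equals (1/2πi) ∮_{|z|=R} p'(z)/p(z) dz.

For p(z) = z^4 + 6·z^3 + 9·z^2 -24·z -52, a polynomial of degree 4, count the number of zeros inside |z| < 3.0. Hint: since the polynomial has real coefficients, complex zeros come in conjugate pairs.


The zeros of p are: -2, (-3 + 2i), (-3 - 2i), 2.
Their magnitudes are: 2, 3.606, 3.606, 2.
Zeros with |z| < R = 3.0: -2, 2.
Count = 2.
By the argument principle, (1/2πi) ∮_{|z|=R} p'(z)/p(z) dz equals exactly this count.

Number of zeros inside |z| < 3.0: 2.


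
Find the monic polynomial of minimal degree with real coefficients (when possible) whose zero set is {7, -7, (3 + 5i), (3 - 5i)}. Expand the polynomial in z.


The polynomial is p(z) = ∏_{α ∈ S} (z − α), where S = {7, -7, (3 + 5i), (3 - 5i)}.
Expanding the product yields: p(z) = z^4 -6·z^3 -15·z^2 + 294·z -1666.
Note conjugate pairs combine to real quadratics: (z − (3+5i))(z − (3−5i)) = z² − 6z + 34.
The resulting polynomial has degree 4 and real coefficients as required.

p(z) = z^4 -6·z^3 -15·z^2 + 294·z -1666.


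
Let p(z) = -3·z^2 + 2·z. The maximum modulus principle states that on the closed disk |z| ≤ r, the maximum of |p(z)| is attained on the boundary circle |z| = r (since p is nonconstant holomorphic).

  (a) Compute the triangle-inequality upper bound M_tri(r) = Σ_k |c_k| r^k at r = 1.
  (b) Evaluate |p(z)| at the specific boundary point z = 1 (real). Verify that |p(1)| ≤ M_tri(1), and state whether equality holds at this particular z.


Coefficients: c_0 = 0, c_1 = 2, c_2 = -3. Radius r = 1.
Part (a). Triangle bound: M_tri(r) = Σ_k |c_k| r^k
  = |0|·1^0 + |2|·1^1 + |-3|·1^2
  = 0 + 2 + 3 = 5.
This bounds M(r) := max_{|z|=r} |p(z)| from above; equality holds iff all terms c_k z^k can be made to align in phase at a single z on |z|=r.
Part (b). At z = 1 (real, on the circle |z| = r):
  p(1) = (0)·1^0 + (2)·1^1 + (-3)·1^2 = -1.
  |p(1)| = 1.
Check: |p(1)| = 1 ≤ 5 = M_tri(1). ✓ Equality does not hold at z = 1 (the coefficients have mixed signs, so the terms do not all align in phase there).

M_tri(1) = 5; |p(1)| = 1; equality at z=1: no.


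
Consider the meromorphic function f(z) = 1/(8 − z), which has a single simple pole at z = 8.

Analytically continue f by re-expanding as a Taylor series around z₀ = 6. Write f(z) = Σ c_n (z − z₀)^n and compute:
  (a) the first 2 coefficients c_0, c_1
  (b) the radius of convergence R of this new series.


Let w = z − z₀, so z = z₀ + w.
Then 8 − z = 8 − (z₀ + w) = (8 − z₀) − w = 2 − w.
f(z) = 1/(2 − w) = (1/(2)) · 1/(1 − w/(2)) = Σ_{n≥0} w^n / (2)^(n+1).
So c_n = 1/(2)^(n+1):
  c_0 = 1/(2)^1 = 1/2.
  c_1 = 1/(2)^2 = 1/4.
The series is valid for |w/d| < 1, i.e. |z − z₀| < |d|.
Radius of convergence: R = |8 − z₀| = |2| = 2 (distance from z₀ to the singularity z = 8).

c_0 = 1/2, c_1 = 1/4; R = 2.


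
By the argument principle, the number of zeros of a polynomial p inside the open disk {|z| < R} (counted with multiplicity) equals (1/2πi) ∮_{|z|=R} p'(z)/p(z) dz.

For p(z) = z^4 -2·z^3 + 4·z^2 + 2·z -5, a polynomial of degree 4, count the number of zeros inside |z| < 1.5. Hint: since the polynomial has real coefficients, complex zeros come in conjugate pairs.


The zeros of p are: (1 + 2i), (1 - 2i), 1, -1.
Their magnitudes are: 2.236, 2.236, 1, 1.
Zeros with |z| < R = 1.5: 1, -1.
Count = 2.
By the argument principle, (1/2πi) ∮_{|z|=R} p'(z)/p(z) dz equals exactly this count.

Number of zeros inside |z| < 1.5: 2.


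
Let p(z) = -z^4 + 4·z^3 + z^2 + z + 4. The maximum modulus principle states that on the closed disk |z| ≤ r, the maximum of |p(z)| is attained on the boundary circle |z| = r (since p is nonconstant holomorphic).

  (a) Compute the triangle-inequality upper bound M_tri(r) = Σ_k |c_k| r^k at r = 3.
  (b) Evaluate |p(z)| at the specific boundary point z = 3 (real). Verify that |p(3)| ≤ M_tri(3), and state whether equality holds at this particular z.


Coefficients: c_0 = 4, c_1 = 1, c_2 = 1, c_3 = 4, c_4 = -1. Radius r = 3.
Part (a). Triangle bound: M_tri(r) = Σ_k |c_k| r^k
  = |4|·3^0 + |1|·3^1 + |1|·3^2 + |4|·3^3 + |-1|·3^4
  = 4 + 3 + 9 + 108 + 81 = 205.
This bounds M(r) := max_{|z|=r} |p(z)| from above; equality holds iff all terms c_k z^k can be made to align in phase at a single z on |z|=r.
Part (b). At z = 3 (real, on the circle |z| = r):
  p(3) = (4)·3^0 + (1)·3^1 + (1)·3^2 + (4)·3^3 + (-1)·3^4 = 43.
  |p(3)| = 43.
Check: |p(3)| = 43 ≤ 205 = M_tri(3). ✓ Equality does not hold at z = 3 (the coefficients have mixed signs, so the terms do not all align in phase there).

M_tri(3) = 205; |p(3)| = 43; equality at z=3: no.


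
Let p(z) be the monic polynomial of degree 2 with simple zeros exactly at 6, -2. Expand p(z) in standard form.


The polynomial is p(z) = ∏_{α ∈ S} (z − α), where S = {6, -2}.
Expanding the product yields: p(z) = z^2 -4·z -12.
The resulting polynomial has degree 2 and real coefficients as required.

p(z) = z^2 -4·z -12.


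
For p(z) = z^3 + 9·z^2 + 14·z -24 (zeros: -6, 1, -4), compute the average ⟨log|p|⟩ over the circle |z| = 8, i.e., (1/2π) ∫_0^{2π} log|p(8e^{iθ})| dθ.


Zeros: -6, -4, 1; r = 8.
Inside |z| < r: -6, -4, 1. Outside (|z| ≥ r): ∅.
p(0) = -24, so log|p(0)| = log(24) = 3.1781.
Apply Jensen: I(r) = log|p(0)| + Σ_k log(r/|z_k|), summed over zeros inside |z| < r.
  log(r/|z_k|) for z_k = -6: log(8/6) = 0.2877
  log(r/|z_k|) for z_k = 1: log(8/1) = 2.0794
  log(r/|z_k|) for z_k = -4: log(8/4) = 0.6931
Sum over inside zeros: 3.0603.
I(r) = log|p(0)| + (inside sum) = 3.1781 + 3.0603 = 6.2383.
Closed form (all zeros inside, monic): I(r) = n·log(r) = 3·log(8) = 6.2383. ✓

I(r) ≈ 6.2383.


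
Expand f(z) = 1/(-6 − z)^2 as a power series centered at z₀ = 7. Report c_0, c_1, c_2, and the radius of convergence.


Let w = z − z₀, so z = z₀ + w.
Then -6 − z = -6 − (z₀ + w) = (-6 − z₀) − w = -13 − w.
f(z) = 1/(-13 − w)^2 = (1/(-13)^2) · (1 − w/(-13))^{−2}.
By the binomial series (1−u)^{−2} = Σ_{n≥0} C(n+1, 1) u^n for |u|<1, with u = w/(-13):
  c_n = C(n+1, 1) / (-13)^(n+2).
  c_0 = 1/(-13)^2 = 1/169.
  c_1 = 2/(-13)^3 = -2/2197.
  c_2 = 3/(-13)^4 = 3/28561.
The series is valid for |w/d| < 1, i.e. |z − z₀| < |d|.
Radius of convergence: R = |-6 − z₀| = |-13| = 13 (distance from z₀ to the singularity z = -6).

c_0 = 1/169, c_1 = -2/2197, c_2 = 3/28561; R = 13.


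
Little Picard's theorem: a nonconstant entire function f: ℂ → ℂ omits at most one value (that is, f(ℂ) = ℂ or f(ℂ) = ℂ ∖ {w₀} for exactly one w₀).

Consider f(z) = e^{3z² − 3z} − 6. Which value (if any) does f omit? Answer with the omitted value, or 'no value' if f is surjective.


Little Picard bounds the complement of f(ℂ) to at most one point.
The exponent g(z) = 3z² − 3z is a nonconstant polynomial, hence surjective onto ℂ. So e^{g(z)} takes every value in {e^w : w ∈ ℂ} = ℂ ∖ {0}. Adding -6 shifts the range to ℂ ∖ {-6}. f omits exactly -6.

Omitted value: -6.


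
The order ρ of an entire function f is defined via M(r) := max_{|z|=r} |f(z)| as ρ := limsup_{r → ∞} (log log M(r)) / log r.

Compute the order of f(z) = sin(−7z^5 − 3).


Write sin(w) = (e^{iw} ± e^{−iw})/(2 or 2i), so |sin(w)| ≤ e^{|w|}. With w = −7z^5 − 3, |w| ≤ 7r^5 + 3 on |z|=r, giving M(r) ≤ e^{7r^5 + 3} and ρ ≤ 5. For the lower bound, choose z on |z|=r with -7z^5 purely imaginary of modulus 7r^5; then |sin(−7z^5 − 3)| grows like e^{7r^5}/2, so ρ ≥ 5. Hence ρ = 5.
Therefore ρ = 5.

Order ρ = 5.


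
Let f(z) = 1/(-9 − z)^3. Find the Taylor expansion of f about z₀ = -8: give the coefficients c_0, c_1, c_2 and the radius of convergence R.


Let w = z − z₀, so z = z₀ + w.
Then -9 − z = -9 − (z₀ + w) = (-9 − z₀) − w = -1 − w.
f(z) = 1/(-1 − w)^3 = (1/(-1)^3) · (1 − w/(-1))^{−3}.
By the binomial series (1−u)^{−3} = Σ_{n≥0} C(n+2, 2) u^n for |u|<1, with u = w/(-1):
  c_n = C(n+2, 2) / (-1)^(n+3).
  c_0 = 1/(-1)^3 = -1.
  c_1 = 3/(-1)^4 = 3.
  c_2 = 6/(-1)^5 = -6.
The series is valid for |w/d| < 1, i.e. |z − z₀| < |d|.
Radius of convergence: R = |-9 − z₀| = |-1| = 1 (distance from z₀ to the singularity z = -9).

c_0 = -1, c_1 = 3, c_2 = -6; R = 1.


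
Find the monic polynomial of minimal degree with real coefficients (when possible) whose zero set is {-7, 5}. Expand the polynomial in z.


The polynomial is p(z) = ∏_{α ∈ S} (z − α), where S = {-7, 5}.
Expanding the product yields: p(z) = z^2 + 2·z -35.
The resulting polynomial has degree 2 and real coefficients as required.

p(z) = z^2 + 2·z -35.


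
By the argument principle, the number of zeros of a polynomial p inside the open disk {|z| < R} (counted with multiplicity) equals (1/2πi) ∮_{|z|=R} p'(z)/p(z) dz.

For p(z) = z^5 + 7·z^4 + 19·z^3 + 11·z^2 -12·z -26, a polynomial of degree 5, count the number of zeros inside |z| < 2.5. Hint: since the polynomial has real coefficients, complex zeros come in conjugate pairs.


The zeros of p are: (-3 + 2i), (-3 - 2i), (-1 + 1i), (-1 - 1i), 1.
Their magnitudes are: 3.606, 3.606, 1.414, 1.414, 1.
Zeros with |z| < R = 2.5: (-1 + 1i), (-1 - 1i), 1.
Count = 3.
By the argument principle, (1/2πi) ∮_{|z|=R} p'(z)/p(z) dz equals exactly this count.

Number of zeros inside |z| < 2.5: 3.


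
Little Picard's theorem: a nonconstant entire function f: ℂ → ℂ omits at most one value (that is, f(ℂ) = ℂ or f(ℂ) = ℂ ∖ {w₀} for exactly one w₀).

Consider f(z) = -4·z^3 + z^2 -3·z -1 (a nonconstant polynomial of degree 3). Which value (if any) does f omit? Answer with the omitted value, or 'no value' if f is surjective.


Little Picard bounds the complement of f(ℂ) to at most one point.
For every w ∈ ℂ, the equation p(z) − w = 0 is a nonconstant polynomial in z and hence has at least one root by the fundamental theorem of algebra. So p is surjective onto ℂ, omitting no value.

Omitted value: no value.


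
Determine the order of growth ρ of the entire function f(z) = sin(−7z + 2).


sin(w) is a linear combination of e^{iw} and e^{−iw} (or e^w, e^{−w} in the hyperbolic case), so |sin(w)| ≤ e^{|w|}. With w = −7z + 2, |w| ≤ 7|z| + 2 = 7r + 2 on |z| = r, giving M(r) ≤ e^{7r + 2}, so ρ ≤ 1. On a suitable ray (z = it for sin/cos; z = t for sinh/cosh, t real → ∞), |sin(−7z + 2)| grows like e^{7|t|}/2, so ρ ≥ 1. Hence ρ = 1.
Therefore ρ = 1.

Order ρ = 1.


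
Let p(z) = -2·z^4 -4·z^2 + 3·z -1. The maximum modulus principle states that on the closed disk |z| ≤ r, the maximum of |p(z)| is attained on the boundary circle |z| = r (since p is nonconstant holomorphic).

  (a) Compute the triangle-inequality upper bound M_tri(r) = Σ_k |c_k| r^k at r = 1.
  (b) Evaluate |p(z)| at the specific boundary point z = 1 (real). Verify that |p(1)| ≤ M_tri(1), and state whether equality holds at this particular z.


Coefficients: c_0 = -1, c_1 = 3, c_2 = -4, c_3 = 0, c_4 = -2. Radius r = 1.
Part (a). Triangle bound: M_tri(r) = Σ_k |c_k| r^k
  = |-1|·1^0 + |3|·1^1 + |-4|·1^2 + |0|·1^3 + |-2|·1^4
  = 1 + 3 + 4 + 0 + 2 = 10.
This bounds M(r) := max_{|z|=r} |p(z)| from above; equality holds iff all terms c_k z^k can be made to align in phase at a single z on |z|=r.
Part (b). At z = 1 (real, on the circle |z| = r):
  p(1) = (-1)·1^0 + (3)·1^1 + (-4)·1^2 + (0)·1^3 + (-2)·1^4 = -4.
  |p(1)| = 4.
Check: |p(1)| = 4 ≤ 10 = M_tri(1). ✓ Equality does not hold at z = 1 (the coefficients have mixed signs, so the terms do not all align in phase there).

M_tri(1) = 10; |p(1)| = 4; equality at z=1: no.


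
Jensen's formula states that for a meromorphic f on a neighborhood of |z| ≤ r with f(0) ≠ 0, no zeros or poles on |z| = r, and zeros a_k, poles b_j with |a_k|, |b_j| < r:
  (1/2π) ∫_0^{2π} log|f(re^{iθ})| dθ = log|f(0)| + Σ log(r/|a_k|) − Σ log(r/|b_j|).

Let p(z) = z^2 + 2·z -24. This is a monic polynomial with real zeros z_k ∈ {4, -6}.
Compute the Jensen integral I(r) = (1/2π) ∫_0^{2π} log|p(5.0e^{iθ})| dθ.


Zeros: -6, 4; r = 5.0.
Inside |z| < r: 4. Outside (|z| ≥ r): -6.
p(0) = -24, so log|p(0)| = log(24) = 3.1781.
Apply Jensen: I(r) = log|p(0)| + Σ_k log(r/|z_k|), summed over zeros inside |z| < r.
  log(r/|z_k|) for z_k = 4: log(5.0/4) = 0.2231
  Outside zeros (-6) contribute nothing to the Jensen sum.
Sum over inside zeros: 0.2231.
I(r) = log|p(0)| + (inside sum) = 3.1781 + 0.2231 = 3.4012.
Note: since some zeros are outside |z| ≤ r, the simplified n·log(r) form does NOT apply — only the inside zeros contribute.

I(r) ≈ 3.4012.


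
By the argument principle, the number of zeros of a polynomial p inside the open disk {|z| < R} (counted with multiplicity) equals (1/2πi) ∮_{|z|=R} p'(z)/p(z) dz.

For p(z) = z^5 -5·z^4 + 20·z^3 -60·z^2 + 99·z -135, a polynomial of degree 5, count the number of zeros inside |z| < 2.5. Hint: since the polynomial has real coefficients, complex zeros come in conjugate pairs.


The zeros of p are: 3, (0 + 3i), (0 - 3i), (1 + 2i), (1 - 2i).
Their magnitudes are: 3, 3, 3, 2.236, 2.236.
Zeros with |z| < R = 2.5: (1 + 2i), (1 - 2i).
Count = 2.
By the argument principle, (1/2πi) ∮_{|z|=R} p'(z)/p(z) dz equals exactly this count.

Number of zeros inside |z| < 2.5: 2.


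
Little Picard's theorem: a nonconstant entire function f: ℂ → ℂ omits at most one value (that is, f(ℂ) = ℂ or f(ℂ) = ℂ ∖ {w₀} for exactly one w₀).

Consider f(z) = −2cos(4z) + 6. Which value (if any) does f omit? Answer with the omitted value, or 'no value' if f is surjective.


Little Picard bounds the complement of f(ℂ) to at most one point.
cos is entire and surjective onto ℂ: for every w ∈ ℂ, cos(ζ) = w has a solution ζ ∈ ℂ (e.g., via the complex inverse arccos). With ζ = 4z this gives z = ζ/(4). Then -2·cos(4z) takes every value in -2·ℂ = ℂ, and adding 6 is a bijection of ℂ. So f is surjective and omits no value. (Note: only on the real line is cos bounded by [−1, 1].)

Omitted value: no value.


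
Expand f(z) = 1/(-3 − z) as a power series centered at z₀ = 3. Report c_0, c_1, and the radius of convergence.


Let w = z − z₀, so z = z₀ + w.
Then -3 − z = -3 − (z₀ + w) = (-3 − z₀) − w = -6 − w.
f(z) = 1/(-6 − w) = (1/(-6)) · 1/(1 − w/(-6)) = Σ_{n≥0} w^n / (-6)^(n+1).
So c_n = 1/(-6)^(n+1):
  c_0 = 1/(-6)^1 = -1/6.
  c_1 = 1/(-6)^2 = 1/36.
The series is valid for |w/d| < 1, i.e. |z − z₀| < |d|.
Radius of convergence: R = |-3 − z₀| = |-6| = 6 (distance from z₀ to the singularity z = -3).

c_0 = -1/6, c_1 = 1/36; R = 6.


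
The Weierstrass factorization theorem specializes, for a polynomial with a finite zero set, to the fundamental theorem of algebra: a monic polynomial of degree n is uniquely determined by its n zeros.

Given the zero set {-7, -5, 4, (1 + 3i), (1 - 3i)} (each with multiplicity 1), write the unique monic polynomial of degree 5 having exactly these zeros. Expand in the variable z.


The polynomial is p(z) = ∏_{α ∈ S} (z − α), where S = {-7, -5, 4, (1 + 3i), (1 - 3i)}.
Expanding the product yields: p(z) = z^5 + 6·z^4 -19·z^3 -34·z^2 + 150·z -1400.
Note conjugate pairs combine to real quadratics: (z − (1+3i))(z − (1−3i)) = z² − 2z + 10.
The resulting polynomial has degree 5 and real coefficients as required.

p(z) = z^5 + 6·z^4 -19·z^3 -34·z^2 + 150·z -1400.


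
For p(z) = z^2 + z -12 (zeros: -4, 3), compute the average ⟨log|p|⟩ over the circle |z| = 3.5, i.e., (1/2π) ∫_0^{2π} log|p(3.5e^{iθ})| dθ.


Zeros: -4, 3; r = 3.5.
Inside |z| < r: 3. Outside (|z| ≥ r): -4.
p(0) = -12, so log|p(0)| = log(12) = 2.4849.
Apply Jensen: I(r) = log|p(0)| + Σ_k log(r/|z_k|), summed over zeros inside |z| < r.
  log(r/|z_k|) for z_k = 3: log(3.5/3) = 0.1542
  Outside zeros (-4) contribute nothing to the Jensen sum.
Sum over inside zeros: 0.1542.
I(r) = log|p(0)| + (inside sum) = 2.4849 + 0.1542 = 2.6391.
Note: since some zeros are outside |z| ≤ r, the simplified n·log(r) form does NOT apply — only the inside zeros contribute.

I(r) ≈ 2.6391.


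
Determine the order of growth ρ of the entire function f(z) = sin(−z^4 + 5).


Write sin(w) = (e^{iw} ± e^{−iw})/(2 or 2i), so |sin(w)| ≤ e^{|w|}. With w = −z^4 + 5, |w| ≤ 1r^4 + 5 on |z|=r, giving M(r) ≤ e^{1r^4 + 5} and ρ ≤ 4. For the lower bound, choose z on |z|=r with -1z^4 purely imaginary of modulus 1r^4; then |sin(−z^4 + 5)| grows like e^{1r^4}/2, so ρ ≥ 4. Hence ρ = 4.
Therefore ρ = 4.

Order ρ = 4.


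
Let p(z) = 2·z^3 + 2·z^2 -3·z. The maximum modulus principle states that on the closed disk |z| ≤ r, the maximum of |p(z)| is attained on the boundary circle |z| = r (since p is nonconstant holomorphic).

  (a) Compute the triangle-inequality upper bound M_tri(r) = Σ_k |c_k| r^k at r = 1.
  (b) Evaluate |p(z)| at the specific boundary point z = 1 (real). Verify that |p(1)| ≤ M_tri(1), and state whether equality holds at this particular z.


Coefficients: c_0 = 0, c_1 = -3, c_2 = 2, c_3 = 2. Radius r = 1.
Part (a). Triangle bound: M_tri(r) = Σ_k |c_k| r^k
  = |0|·1^0 + |-3|·1^1 + |2|·1^2 + |2|·1^3
  = 0 + 3 + 2 + 2 = 7.
This bounds M(r) := max_{|z|=r} |p(z)| from above; equality holds iff all terms c_k z^k can be made to align in phase at a single z on |z|=r.
Part (b). At z = 1 (real, on the circle |z| = r):
  p(1) = (0)·1^0 + (-3)·1^1 + (2)·1^2 + (2)·1^3 = 1.
  |p(1)| = 1.
Check: |p(1)| = 1 ≤ 7 = M_tri(1). ✓ Equality does not hold at z = 1 (the coefficients have mixed signs, so the terms do not all align in phase there).

M_tri(1) = 7; |p(1)| = 1; equality at z=1: no.


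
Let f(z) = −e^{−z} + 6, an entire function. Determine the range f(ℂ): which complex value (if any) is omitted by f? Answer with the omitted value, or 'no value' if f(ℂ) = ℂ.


Little Picard bounds the complement of f(ℂ) to at most one point.
e^{−z} is never zero on ℂ, so -1·e^{−z} takes every value in ℂ ∖ {0}. Adding 6 shifts the range to ℂ ∖ {6}. Thus f omits exactly the value 6.

Omitted value: 6.


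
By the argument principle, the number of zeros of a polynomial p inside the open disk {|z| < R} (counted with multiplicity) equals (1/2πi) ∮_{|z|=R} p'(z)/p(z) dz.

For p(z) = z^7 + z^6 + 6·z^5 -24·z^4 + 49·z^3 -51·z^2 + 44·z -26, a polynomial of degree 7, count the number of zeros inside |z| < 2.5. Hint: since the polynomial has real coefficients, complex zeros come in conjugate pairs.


The zeros of p are: 1, (0 + 1i), (0 - 1i), (1 + 1i), (1 - 1i), (-2 + 3i), (-2 - 3i).
Their magnitudes are: 1, 1, 1, 1.414, 1.414, 3.606, 3.606.
Zeros with |z| < R = 2.5: 1, (0 + 1i), (0 - 1i), (1 + 1i), (1 - 1i).
Count = 5.
By the argument principle, (1/2πi) ∮_{|z|=R} p'(z)/p(z) dz equals exactly this count.

Number of zeros inside |z| < 2.5: 5.


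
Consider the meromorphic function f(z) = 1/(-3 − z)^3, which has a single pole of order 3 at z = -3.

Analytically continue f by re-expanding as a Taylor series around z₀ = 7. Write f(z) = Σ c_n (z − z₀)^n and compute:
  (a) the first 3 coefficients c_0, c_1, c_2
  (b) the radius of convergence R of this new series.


Let w = z − z₀, so z = z₀ + w.
Then -3 − z = -3 − (z₀ + w) = (-3 − z₀) − w = -10 − w.
f(z) = 1/(-10 − w)^3 = (1/(-10)^3) · (1 − w/(-10))^{−3}.
By the binomial series (1−u)^{−3} = Σ_{n≥0} C(n+2, 2) u^n for |u|<1, with u = w/(-10):
  c_n = C(n+2, 2) / (-10)^(n+3).
  c_0 = 1/(-10)^3 = -1/1000.
  c_1 = 3/(-10)^4 = 3/10000.
  c_2 = 6/(-10)^5 = -3/50000.
The series is valid for |w/d| < 1, i.e. |z − z₀| < |d|.
Radius of convergence: R = |-3 − z₀| = |-10| = 10 (distance from z₀ to the singularity z = -3).

c_0 = -1/1000, c_1 = 3/10000, c_2 = -3/50000; R = 10.


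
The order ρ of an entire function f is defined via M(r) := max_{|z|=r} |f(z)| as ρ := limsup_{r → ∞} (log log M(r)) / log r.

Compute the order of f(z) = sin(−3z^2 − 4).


Write sin(w) = (e^{iw} ± e^{−iw})/(2 or 2i), so |sin(w)| ≤ e^{|w|}. With w = −3z^2 − 4, |w| ≤ 3r^2 + 4 on |z|=r, giving M(r) ≤ e^{3r^2 + 4} and ρ ≤ 2. For the lower bound, choose z on |z|=r with -3z^2 purely imaginary of modulus 3r^2; then |sin(−3z^2 − 4)| grows like e^{3r^2}/2, so ρ ≥ 2. Hence ρ = 2.
Therefore ρ = 2.

Order ρ = 2.


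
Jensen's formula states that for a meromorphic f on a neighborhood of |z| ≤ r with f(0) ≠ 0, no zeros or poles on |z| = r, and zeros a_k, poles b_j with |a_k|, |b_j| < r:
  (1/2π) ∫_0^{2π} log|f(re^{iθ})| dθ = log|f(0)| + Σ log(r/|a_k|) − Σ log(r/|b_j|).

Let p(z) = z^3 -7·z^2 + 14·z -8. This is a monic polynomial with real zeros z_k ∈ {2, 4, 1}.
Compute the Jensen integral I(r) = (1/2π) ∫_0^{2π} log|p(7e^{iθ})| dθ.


Zeros: 1, 2, 4; r = 7.
Inside |z| < r: 1, 2, 4. Outside (|z| ≥ r): ∅.
p(0) = -8, so log|p(0)| = log(8) = 2.0794.
Apply Jensen: I(r) = log|p(0)| + Σ_k log(r/|z_k|), summed over zeros inside |z| < r.
  log(r/|z_k|) for z_k = 2: log(7/2) = 1.2528
  log(r/|z_k|) for z_k = 4: log(7/4) = 0.5596
  log(r/|z_k|) for z_k = 1: log(7/1) = 1.9459
Sum over inside zeros: 3.7583.
I(r) = log|p(0)| + (inside sum) = 2.0794 + 3.7583 = 5.8377.
Closed form (all zeros inside, monic): I(r) = n·log(r) = 3·log(7) = 5.8377. ✓

I(r) ≈ 5.8377.


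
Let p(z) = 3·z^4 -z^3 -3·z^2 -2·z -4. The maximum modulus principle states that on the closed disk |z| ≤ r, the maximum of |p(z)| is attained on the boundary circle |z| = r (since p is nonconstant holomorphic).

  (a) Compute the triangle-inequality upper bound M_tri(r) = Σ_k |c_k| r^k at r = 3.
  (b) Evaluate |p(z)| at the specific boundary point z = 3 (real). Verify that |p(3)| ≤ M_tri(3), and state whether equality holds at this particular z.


Coefficients: c_0 = -4, c_1 = -2, c_2 = -3, c_3 = -1, c_4 = 3. Radius r = 3.
Part (a). Triangle bound: M_tri(r) = Σ_k |c_k| r^k
  = |-4|·3^0 + |-2|·3^1 + |-3|·3^2 + |-1|·3^3 + |3|·3^4
  = 4 + 6 + 27 + 27 + 243 = 307.
This bounds M(r) := max_{|z|=r} |p(z)| from above; equality holds iff all terms c_k z^k can be made to align in phase at a single z on |z|=r.
Part (b). At z = 3 (real, on the circle |z| = r):
  p(3) = (-4)·3^0 + (-2)·3^1 + (-3)·3^2 + (-1)·3^3 + (3)·3^4 = 179.
  |p(3)| = 179.
Check: |p(3)| = 179 ≤ 307 = M_tri(3). ✓ Equality does not hold at z = 3 (the coefficients have mixed signs, so the terms do not all align in phase there).

M_tri(3) = 307; |p(3)| = 179; equality at z=3: no.


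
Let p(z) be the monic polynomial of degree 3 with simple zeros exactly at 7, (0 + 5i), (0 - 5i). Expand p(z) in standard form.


The polynomial is p(z) = ∏_{α ∈ S} (z − α), where S = {7, (0 + 5i), (0 - 5i)}.
Expanding the product yields: p(z) = z^3 -7·z^2 + 25·z -175.
Note conjugate pairs combine to real quadratics: (z − (0+5i))(z − (0−5i)) = z² + 25.
The resulting polynomial has degree 3 and real coefficients as required.

p(z) = z^3 -7·z^2 + 25·z -175.


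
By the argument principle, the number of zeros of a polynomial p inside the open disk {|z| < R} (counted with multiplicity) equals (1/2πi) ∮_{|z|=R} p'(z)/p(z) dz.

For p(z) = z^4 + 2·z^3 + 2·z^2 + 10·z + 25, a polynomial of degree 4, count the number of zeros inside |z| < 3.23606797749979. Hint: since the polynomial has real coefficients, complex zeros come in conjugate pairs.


The zeros of p are: (1 + 2i), (1 - 2i), (-2 + 1i), (-2 - 1i).
Their magnitudes are: 2.236, 2.236, 2.236, 2.236.
Zeros with |z| < R = 3.23606797749979: (1 + 2i), (1 - 2i), (-2 + 1i), (-2 - 1i).
Count = 4.
By the argument principle, (1/2πi) ∮_{|z|=R} p'(z)/p(z) dz equals exactly this count.

Number of zeros inside |z| < 3.23606797749979: 4.
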